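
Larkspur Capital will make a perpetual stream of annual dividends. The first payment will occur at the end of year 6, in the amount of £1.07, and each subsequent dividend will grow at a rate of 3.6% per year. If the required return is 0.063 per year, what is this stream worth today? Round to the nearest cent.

£29.20

Value at end of year 5: C₁ / (r − g) = £1.07 / (0.063 − 0.036) = £39.6296
Discount to today: PV = £39.6296 / (1 + 0.063)^5 = £39.6296 / 1.357270 = £29.20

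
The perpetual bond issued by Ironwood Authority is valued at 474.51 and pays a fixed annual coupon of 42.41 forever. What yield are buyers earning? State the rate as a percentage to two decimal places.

P = C/r ⇒ r = C/P = 42.41/474.51 = 0.089376

8.94%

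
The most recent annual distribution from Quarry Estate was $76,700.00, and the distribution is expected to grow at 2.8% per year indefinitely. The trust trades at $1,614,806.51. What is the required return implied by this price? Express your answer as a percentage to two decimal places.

D₁ = $76,700.00 × 1.028 = $78,847.6000
P = D₁/(r − g) ⇒ r = D₁/P + g = $78,847.6000/$1,614,806.51 + 0.028 = 0.048828 + 0.028 = 0.076828

7.68%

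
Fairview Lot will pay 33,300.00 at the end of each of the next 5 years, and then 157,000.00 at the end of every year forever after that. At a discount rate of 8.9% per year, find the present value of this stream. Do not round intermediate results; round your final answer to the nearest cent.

1281644.06

PV of 5-year annuity: 33,300.00 × [1 − (1+0.089)^−5] / 0.089 = 129862.16288
Perpetuity value at year 5: 157,000.00 / 0.089 = 1764044.94382
PV of perpetuity: 1764044.94382 / (1+0.089)^5 = 1151781.89358
Total PV = 129862.16288 + 1151781.89358 = 1281644.05647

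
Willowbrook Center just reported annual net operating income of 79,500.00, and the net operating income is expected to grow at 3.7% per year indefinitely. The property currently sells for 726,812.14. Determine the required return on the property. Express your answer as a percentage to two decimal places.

15.04%

D₁ = 79,500.00 × 1.037 = 82,441.5000
P = D₁/(r − g) ⇒ r = D₁/P + g = 82,441.5000/726,812.14 + 0.037 = 0.113429 + 0.037 = 0.150429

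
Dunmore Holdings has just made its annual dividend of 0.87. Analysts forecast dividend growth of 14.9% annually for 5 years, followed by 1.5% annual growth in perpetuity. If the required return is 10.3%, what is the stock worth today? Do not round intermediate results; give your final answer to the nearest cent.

D_1 = 0.99963
D_2 = 1.14857
D_3 = 1.31971
D_4 = 1.51635
D_5 = 1.74229
Terminal value at year 5: TV = D_5×(1+g_2)/(r−g_2) = 1.76842/0.088 = 20.09568
P_0 = D_1/(1+r)^1 + D_2/(1+r)^2 + D_3/(1+r)^3 + D_4/(1+r)^4 + D_5/(1+r)^5 + TV/(1+r)^5
    = 0.90628 + 0.94408 + 0.98345 + 1.02447 + 1.06719 + 12.30907 = 17.23454

17.23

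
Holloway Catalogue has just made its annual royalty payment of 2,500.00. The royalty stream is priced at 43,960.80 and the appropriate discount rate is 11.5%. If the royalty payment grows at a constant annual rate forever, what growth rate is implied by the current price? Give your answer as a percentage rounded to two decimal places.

5.50%

P = D₀(1+g)/(r−g) ⇒ P(r−g) = D₀(1+g) ⇒ g(P+D₀) = P·r − D₀
g = (P·r − D₀)/(P + D₀) = (43,960.80×0.115 − 2,500.00) / (43,960.80 + 2,500.00) = 0.055003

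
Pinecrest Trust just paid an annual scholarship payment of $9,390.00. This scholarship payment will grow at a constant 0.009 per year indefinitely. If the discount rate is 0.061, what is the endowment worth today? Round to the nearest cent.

D₁ = D₀ × (1 + g) = $9,390.00 × 1.009 = $9,474.5100
Growing perpetuity: P = D₁ / (r − g) = $9,474.5100 / (0.061 − 0.009) = $182,202.12

$182202.12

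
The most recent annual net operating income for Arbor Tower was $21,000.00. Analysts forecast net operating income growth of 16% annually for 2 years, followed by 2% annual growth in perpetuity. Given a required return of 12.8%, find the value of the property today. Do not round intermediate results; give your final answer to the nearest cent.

$253550.04

D_1 = 24360.00000
D_2 = 28257.60000
Terminal value at year 2: TV = D_2×(1+g_2)/(r−g_2) = 28822.75200/0.108 = 266877.33333
P_0 = D_1/(1+r)^1 + D_2/(1+r)^2 + TV/(1+r)^2
    = 21595.74468 + 22208.38992 + 209745.90480 = 253550.03940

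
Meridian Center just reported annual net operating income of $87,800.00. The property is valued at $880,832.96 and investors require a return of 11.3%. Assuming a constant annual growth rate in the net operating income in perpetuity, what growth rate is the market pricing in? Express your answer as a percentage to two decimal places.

1.21%

P = D₀(1+g)/(r−g) ⇒ P(r−g) = D₀(1+g) ⇒ g(P+D₀) = P·r − D₀
g = (P·r − D₀)/(P + D₀) = ($880,832.96×0.113 − $87,800.00) / ($880,832.96 + $87,800.00) = 0.012114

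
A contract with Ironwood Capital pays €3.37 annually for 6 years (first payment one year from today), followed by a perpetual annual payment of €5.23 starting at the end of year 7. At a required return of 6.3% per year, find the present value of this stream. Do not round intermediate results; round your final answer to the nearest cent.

€73.96

PV of 6-year annuity: €3.37 × [1 − (1+0.063)^−6] / 0.063 = 16.41633
Perpetuity value at year 6: €5.23 / 0.063 = 83.01587
PV of perpetuity: 83.01587 / (1+0.063)^6 = 57.53890
Total PV = 16.41633 + 57.53890 = 73.95523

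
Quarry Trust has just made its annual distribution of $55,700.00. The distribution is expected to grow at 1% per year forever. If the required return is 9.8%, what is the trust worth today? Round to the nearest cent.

D₁ = D₀ × (1 + g) = $55,700.00 × 1.01 = $56,257.0000
Growing perpetuity: P = D₁ / (r − g) = $56,257.0000 / (0.098 − 0.01) = $639,284.09

$639284.09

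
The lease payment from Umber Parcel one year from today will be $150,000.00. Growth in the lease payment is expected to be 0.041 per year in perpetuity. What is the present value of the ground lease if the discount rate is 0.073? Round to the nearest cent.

$4687500.00

Growing perpetuity: P = D₁ / (r − g) = $150,000.0000 / (0.073 − 0.041) = $4,687,500.00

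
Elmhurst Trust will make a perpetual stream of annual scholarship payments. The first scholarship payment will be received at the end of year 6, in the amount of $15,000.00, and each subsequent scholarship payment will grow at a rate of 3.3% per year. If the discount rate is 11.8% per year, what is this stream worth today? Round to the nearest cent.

$101033.02

Value at end of year 5: C₁ / (r − g) = $15,000.00 / (0.118 − 0.033) = $176,470.5882
Discount to today: PV = $176,470.5882 / (1 + 0.118)^5 = $176,470.5882 / 1.746663 = $101,033.02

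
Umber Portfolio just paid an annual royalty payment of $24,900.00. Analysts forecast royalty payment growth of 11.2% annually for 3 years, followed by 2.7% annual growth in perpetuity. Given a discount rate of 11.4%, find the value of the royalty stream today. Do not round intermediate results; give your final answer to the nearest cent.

$366786.29

D_1 = 27688.80000
D_2 = 30789.94560
D_3 = 34238.41951
Terminal value at year 3: TV = D_3×(1+g_2)/(r−g_2) = 35162.85683/0.087 = 404170.76821
P_0 = D_1/(1+r)^1 + D_2/(1+r)^2 + D_3/(1+r)^3 + TV/(1+r)^3
    = 24855.29623 + 24810.67272 + 24766.12932 + 292354.19323 = 366786.29150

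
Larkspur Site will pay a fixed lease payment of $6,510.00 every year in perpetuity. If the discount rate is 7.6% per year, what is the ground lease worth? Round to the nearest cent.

Level perpetuity: PV = C / r = $6,510.00 / 0.076 = $85,657.89

$85657.89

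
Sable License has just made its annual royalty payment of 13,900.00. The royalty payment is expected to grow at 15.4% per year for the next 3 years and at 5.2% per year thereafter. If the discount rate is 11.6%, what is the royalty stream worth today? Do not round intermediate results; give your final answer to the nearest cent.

D_1 = 16040.60000
D_2 = 18510.85240
D_3 = 21361.52367
Terminal value at year 3: TV = D_3×(1+g_2)/(r−g_2) = 22472.32290/0.064 = 351130.04532
P_0 = D_1/(1+r)^1 + D_2/(1+r)^2 + D_3/(1+r)^3 + TV/(1+r)^3
    = 14373.29749 + 14862.71085 + 15368.78881 + 252624.46614 = 297229.26329

297229.26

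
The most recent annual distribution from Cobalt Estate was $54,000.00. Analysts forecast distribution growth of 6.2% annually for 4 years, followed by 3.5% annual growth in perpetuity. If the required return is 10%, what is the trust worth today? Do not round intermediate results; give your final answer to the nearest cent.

D_1 = 57348.00000
D_2 = 60903.57600
D_3 = 64679.59771
D_4 = 68689.73277
Terminal value at year 4: TV = D_4×(1+g_2)/(r−g_2) = 71093.87342/0.065 = 1093751.89872
P_0 = D_1/(1+r)^1 + D_2/(1+r)^2 + D_3/(1+r)^3 + D_4/(1+r)^4 + TV/(1+r)^4
    = 52134.54545 + 50333.53388 + 48594.73908 + 46916.01173 + 747047.26366 = 945026.09380

$945026.09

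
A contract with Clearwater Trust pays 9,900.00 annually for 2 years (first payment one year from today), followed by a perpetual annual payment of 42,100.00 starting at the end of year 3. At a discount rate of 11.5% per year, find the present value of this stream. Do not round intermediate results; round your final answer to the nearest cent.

PV of 2-year annuity: 9,900.00 × [1 − (1+0.115)^−2] / 0.115 = 16842.08410
Perpetuity value at year 2: 42,100.00 / 0.115 = 366086.95652
PV of perpetuity: 366086.95652 / (1+0.115)^2 = 294465.56860
Total PV = 16842.08410 + 294465.56860 = 311307.65269

311307.65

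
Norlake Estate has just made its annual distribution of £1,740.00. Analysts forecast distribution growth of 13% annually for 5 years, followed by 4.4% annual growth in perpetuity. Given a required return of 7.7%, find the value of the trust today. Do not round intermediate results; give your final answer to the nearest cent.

£80064.03

D_1 = 1966.20000
D_2 = 2221.80600
D_3 = 2510.64078
D_4 = 2837.02408
D_5 = 3205.83721
Terminal value at year 5: TV = D_5×(1+g_2)/(r−g_2) = 3346.89405/0.033 = 101421.03180
P_0 = D_1/(1+r)^1 + D_2/(1+r)^2 + D_3/(1+r)^3 + D_4/(1+r)^4 + D_5/(1+r)^5 + TV/(1+r)^5
    = 1825.62674 + 1915.46724 + 2009.72886 + 2108.62916 + 2212.39643 + 69992.17800 = 80064.02644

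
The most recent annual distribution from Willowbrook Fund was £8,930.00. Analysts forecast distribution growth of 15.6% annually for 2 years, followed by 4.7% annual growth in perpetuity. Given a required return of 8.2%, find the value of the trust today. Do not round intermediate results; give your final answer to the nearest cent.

D_1 = 10323.08000
D_2 = 11933.48048
Terminal value at year 2: TV = D_2×(1+g_2)/(r−g_2) = 12494.35406/0.035 = 356981.54464
P_0 = D_1/(1+r)^1 + D_2/(1+r)^2 + TV/(1+r)^2
    = 9540.73937 + 10193.24835 + 304923.74347 = 324657.73119

£324657.73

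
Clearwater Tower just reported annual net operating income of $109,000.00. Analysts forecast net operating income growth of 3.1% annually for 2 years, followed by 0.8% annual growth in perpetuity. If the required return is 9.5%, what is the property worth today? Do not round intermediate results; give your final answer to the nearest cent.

$1318844.51

D_1 = 112379.00000
D_2 = 115862.74900
Terminal value at year 2: TV = D_2×(1+g_2)/(r−g_2) = 116789.65099/0.087 = 1342409.78152
P_0 = D_1/(1+r)^1 + D_2/(1+r)^2 + TV/(1+r)^2
    = 102629.22374 + 96630.80336 + 1119584.48032 = 1318844.50743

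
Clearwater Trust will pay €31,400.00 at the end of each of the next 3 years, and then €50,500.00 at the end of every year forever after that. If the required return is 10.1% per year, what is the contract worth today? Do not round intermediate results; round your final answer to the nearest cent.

PV of 3-year annuity: €31,400.00 × [1 − (1+0.101)^−3] / 0.101 = 77949.88430
Perpetuity value at year 3: €50,500.00 / 0.101 = 500000.00000
PV of perpetuity: 500000.00000 / (1+0.101)^3 = 374634.74021
Total PV = 77949.88430 + 374634.74021 = 452584.62452

€452584.62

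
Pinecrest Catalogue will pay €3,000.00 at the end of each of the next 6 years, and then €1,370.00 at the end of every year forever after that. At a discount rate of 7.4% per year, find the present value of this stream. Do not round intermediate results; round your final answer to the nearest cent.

€26187.95

PV of 6-year annuity: €3,000.00 × [1 − (1+0.074)^−6] / 0.074 = 14124.73573
Perpetuity value at year 6: €1,370.00 / 0.074 = 18513.51351
PV of perpetuity: 18513.51351 / (1+0.074)^6 = 12063.21753
Total PV = 14124.73573 + 12063.21753 = 26187.95326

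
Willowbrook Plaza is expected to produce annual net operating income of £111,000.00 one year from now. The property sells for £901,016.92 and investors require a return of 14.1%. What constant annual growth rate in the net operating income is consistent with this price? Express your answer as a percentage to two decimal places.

1.78%

P = D₁/(r−g) ⇒ g = r − D₁/P = 0.141 − £111,000.00/£901,016.92 = 0.017806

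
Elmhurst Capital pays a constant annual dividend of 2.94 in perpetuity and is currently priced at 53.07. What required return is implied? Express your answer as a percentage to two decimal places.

5.54%

P = C/r ⇒ r = C/P = 2.94/53.07 = 0.055399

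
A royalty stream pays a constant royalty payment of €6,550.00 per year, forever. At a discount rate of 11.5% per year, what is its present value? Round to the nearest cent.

Level perpetuity: PV = C / r = €6,550.00 / 0.115 = €56,956.52

€56956.52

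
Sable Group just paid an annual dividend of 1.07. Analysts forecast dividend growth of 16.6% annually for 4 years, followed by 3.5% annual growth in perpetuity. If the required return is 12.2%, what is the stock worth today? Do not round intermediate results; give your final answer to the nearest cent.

D_1 = 1.24762
D_2 = 1.45472
D_3 = 1.69621
D_4 = 1.97778
Terminal value at year 4: TV = D_4×(1+g_2)/(r−g_2) = 2.04700/0.087 = 23.52876
P_0 = D_1/(1+r)^1 + D_2/(1+r)^2 + D_3/(1+r)^3 + D_4/(1+r)^4 + TV/(1+r)^4
    = 1.11196 + 1.15557 + 1.20088 + 1.24798 + 14.84662 = 19.56301

19.56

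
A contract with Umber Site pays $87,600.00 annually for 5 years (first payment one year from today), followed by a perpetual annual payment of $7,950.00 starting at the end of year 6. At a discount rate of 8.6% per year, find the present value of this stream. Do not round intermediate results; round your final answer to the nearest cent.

PV of 5-year annuity: $87,600.00 × [1 − (1+0.086)^−5] / 0.086 = 344299.42035
Perpetuity value at year 5: $7,950.00 / 0.086 = 92441.86047
PV of perpetuity: 92441.86047 / (1+0.086)^5 = 61195.50896
Total PV = 344299.42035 + 61195.50896 = 405494.92931

$405494.93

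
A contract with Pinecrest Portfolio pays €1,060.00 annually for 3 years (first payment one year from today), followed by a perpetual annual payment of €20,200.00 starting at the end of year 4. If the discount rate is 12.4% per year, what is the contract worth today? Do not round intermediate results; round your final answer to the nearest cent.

PV of 3-year annuity: €1,060.00 × [1 − (1+0.124)^−3] / 0.124 = 2528.54297
Perpetuity value at year 3: €20,200.00 / 0.124 = 162903.22581
PV of perpetuity: 162903.22581 / (1+0.124)^3 = 114717.78438
Total PV = 2528.54297 + 114717.78438 = 117246.32734

€117246.33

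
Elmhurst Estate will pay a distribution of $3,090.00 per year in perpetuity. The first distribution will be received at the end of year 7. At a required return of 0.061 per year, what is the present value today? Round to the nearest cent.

$35508.83

Value at end of year 6: C / r = $3,090.00 / 0.061 = $50,655.7377
Discount to today: PV = $50,655.7377 / (1 + 0.061)^6 = $50,655.7377 / 1.426567 = $35,508.83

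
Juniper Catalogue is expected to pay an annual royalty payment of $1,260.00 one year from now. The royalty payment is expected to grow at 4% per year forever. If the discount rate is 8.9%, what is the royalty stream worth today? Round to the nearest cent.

Growing perpetuity: P = D₁ / (r − g) = $1,260.0000 / (0.089 − 0.04) = $25,714.29

$25714.29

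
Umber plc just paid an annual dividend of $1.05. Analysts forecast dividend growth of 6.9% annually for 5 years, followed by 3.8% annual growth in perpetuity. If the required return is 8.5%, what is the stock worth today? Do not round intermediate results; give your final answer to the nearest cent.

$26.55

D_1 = 1.12245
D_2 = 1.19990
D_3 = 1.28269
D_4 = 1.37120
D_5 = 1.46581
Terminal value at year 5: TV = D_5×(1+g_2)/(r−g_2) = 1.52151/0.047 = 32.37258
P_0 = D_1/(1+r)^1 + D_2/(1+r)^2 + D_3/(1+r)^3 + D_4/(1+r)^4 + D_5/(1+r)^5 + TV/(1+r)^5
    = 1.03452 + 1.01926 + 1.00423 + 0.98942 + 0.97483 + 21.52924 = 26.55149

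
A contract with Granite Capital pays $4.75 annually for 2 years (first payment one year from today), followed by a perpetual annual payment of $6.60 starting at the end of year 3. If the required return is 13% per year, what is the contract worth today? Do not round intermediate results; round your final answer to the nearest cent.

$47.68

PV of 2-year annuity: $4.75 × [1 − (1+0.13)^−2] / 0.13 = 7.92349
Perpetuity value at year 2: $6.60 / 0.13 = 50.76923
PV of perpetuity: 50.76923 / (1+0.13)^2 = 39.75975
Total PV = 7.92349 + 39.75975 = 47.68324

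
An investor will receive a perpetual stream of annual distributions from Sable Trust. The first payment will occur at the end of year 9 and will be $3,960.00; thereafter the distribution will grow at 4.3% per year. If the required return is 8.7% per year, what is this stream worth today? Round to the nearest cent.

$46174.92

Value at end of year 8: C₁ / (r − g) = $3,960.00 / (0.087 − 0.043) = $90,000.0000
Discount to today: PV = $90,000.0000 / (1 + 0.087)^8 = $90,000.0000 / 1.949110 = $46,174.92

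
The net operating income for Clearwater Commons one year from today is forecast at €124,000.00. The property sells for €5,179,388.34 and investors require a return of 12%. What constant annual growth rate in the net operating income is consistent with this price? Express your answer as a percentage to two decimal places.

9.61%

P = D₁/(r−g) ⇒ g = r − D₁/P = 0.12 − €124,000.00/€5,179,388.34 = 0.096059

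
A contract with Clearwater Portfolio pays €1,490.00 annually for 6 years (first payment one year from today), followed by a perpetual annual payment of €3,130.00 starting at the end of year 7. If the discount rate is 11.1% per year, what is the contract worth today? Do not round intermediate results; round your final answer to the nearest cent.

€21280.06

PV of 6-year annuity: €1,490.00 × [1 − (1+0.111)^−6] / 0.111 = 6285.38410
Perpetuity value at year 6: €3,130.00 / 0.111 = 28198.19820
PV of perpetuity: 28198.19820 / (1+0.111)^6 = 14994.67320
Total PV = 6285.38410 + 14994.67320 = 21280.05731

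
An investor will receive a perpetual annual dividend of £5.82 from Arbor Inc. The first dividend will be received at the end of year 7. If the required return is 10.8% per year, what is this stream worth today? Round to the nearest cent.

£29.12

Value at end of year 6: C / r = £5.82 / 0.108 = £53.8889
Discount to today: PV = £53.8889 / (1 + 0.108)^6 = £53.8889 / 1.850285 = £29.12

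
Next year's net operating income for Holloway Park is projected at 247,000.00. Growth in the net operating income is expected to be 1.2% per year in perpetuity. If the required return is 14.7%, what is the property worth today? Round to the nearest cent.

Growing perpetuity: P = D₁ / (r − g) = 247,000.0000 / (0.147 − 0.012) = 1,829,629.63

1829629.63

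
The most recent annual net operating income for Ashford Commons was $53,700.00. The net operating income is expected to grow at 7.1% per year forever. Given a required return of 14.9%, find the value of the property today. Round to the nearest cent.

$737342.31

D₁ = D₀ × (1 + g) = $53,700.00 × 1.071 = $57,512.7000
Growing perpetuity: P = D₁ / (r − g) = $57,512.7000 / (0.149 − 0.071) = $737,342.31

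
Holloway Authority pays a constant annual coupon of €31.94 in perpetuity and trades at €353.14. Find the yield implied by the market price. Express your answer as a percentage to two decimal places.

P = C/r ⇒ r = C/P = €31.94/€353.14 = 0.090446

9.04%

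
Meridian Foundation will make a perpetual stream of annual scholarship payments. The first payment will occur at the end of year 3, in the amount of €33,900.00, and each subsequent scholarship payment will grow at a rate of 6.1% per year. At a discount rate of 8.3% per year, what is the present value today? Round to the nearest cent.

€1313772.31

Value at end of year 2: C₁ / (r − g) = €33,900.00 / (0.083 − 0.061) = €1,540,909.0909
Discount to today: PV = €1,540,909.0909 / (1 + 0.083)^2 = €1,540,909.0909 / 1.172889 = €1,313,772.31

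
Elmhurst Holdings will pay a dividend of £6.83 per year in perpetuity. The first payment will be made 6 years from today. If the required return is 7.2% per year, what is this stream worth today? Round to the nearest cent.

Value at end of year 5: C / r = £6.83 / 0.072 = £94.8611
Discount to today: PV = £94.8611 / (1 + 0.072)^5 = £94.8611 / 1.415709 = £67.01

£67.01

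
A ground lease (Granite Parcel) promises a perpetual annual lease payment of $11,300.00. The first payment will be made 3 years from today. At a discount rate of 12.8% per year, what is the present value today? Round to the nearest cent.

$69382.55

Value at end of year 2: C / r = $11,300.00 / 0.128 = $88,281.2500
Discount to today: PV = $88,281.2500 / (1 + 0.128)^2 = $88,281.2500 / 1.272384 = $69,382.55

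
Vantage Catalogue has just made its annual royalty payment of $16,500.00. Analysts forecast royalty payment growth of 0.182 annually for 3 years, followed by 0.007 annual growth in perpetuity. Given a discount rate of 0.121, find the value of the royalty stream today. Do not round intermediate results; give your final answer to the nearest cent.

$225946.72

D_1 = 19503.00000
D_2 = 23052.54600
D_3 = 27248.10937
Terminal value at year 3: TV = D_3×(1+g_2)/(r−g_2) = 27438.84614/0.114 = 240691.63279
P_0 = D_1/(1+r)^1 + D_2/(1+r)^2 + D_3/(1+r)^3 + TV/(1+r)^3
    = 17397.85905 + 18344.57574 + 19342.80867 + 170861.47661 = 225946.72008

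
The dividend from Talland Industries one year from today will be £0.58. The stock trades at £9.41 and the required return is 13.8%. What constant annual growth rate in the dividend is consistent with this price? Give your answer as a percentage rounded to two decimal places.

P = D₁/(r−g) ⇒ g = r − D₁/P = 0.138 − £0.58/£9.41 = 0.076363

7.64%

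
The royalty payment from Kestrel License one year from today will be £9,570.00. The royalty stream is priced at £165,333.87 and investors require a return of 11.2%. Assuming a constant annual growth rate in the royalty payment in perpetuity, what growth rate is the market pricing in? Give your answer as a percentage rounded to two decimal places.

P = D₁/(r−g) ⇒ g = r − D₁/P = 0.112 − £9,570.00/£165,333.87 = 0.054117

5.41%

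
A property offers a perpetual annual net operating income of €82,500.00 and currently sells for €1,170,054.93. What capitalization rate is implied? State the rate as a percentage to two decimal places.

7.05%

P = C/r ⇒ r = C/P = €82,500.00/€1,170,054.93 = 0.070510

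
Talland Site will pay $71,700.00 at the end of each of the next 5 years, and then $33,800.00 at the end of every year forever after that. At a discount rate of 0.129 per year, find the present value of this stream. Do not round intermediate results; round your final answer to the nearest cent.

$395644.46

PV of 5-year annuity: $71,700.00 × [1 − (1+0.129)^−5] / 0.129 = 252802.01782
Perpetuity value at year 5: $33,800.00 / 0.129 = 262015.50388
PV of perpetuity: 262015.50388 / (1+0.129)^5 = 142842.44666
Total PV = 252802.01782 + 142842.44666 = 395644.46448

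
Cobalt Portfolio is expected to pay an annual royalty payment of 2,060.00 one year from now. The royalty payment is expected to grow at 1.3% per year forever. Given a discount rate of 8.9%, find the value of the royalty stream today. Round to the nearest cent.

Growing perpetuity: P = D₁ / (r − g) = 2,060.0000 / (0.089 − 0.013) = 27,105.26

27105.26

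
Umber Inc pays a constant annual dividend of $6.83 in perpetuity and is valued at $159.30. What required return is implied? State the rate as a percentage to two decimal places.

P = C/r ⇒ r = C/P = $6.83/$159.30 = 0.042875

4.29%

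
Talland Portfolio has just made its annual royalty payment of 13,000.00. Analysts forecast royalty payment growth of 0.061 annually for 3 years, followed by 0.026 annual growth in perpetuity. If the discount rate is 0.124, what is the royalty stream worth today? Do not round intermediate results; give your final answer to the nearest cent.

D_1 = 13793.00000
D_2 = 14634.37300
D_3 = 15527.06975
Terminal value at year 3: TV = D_3×(1+g_2)/(r−g_2) = 15930.77357/0.098 = 162558.91394
P_0 = D_1/(1+r)^1 + D_2/(1+r)^2 + D_3/(1+r)^3 + TV/(1+r)^3
    = 12271.35231 + 11583.54520 + 10934.28955 + 114475.31715 = 149264.50421

149264.50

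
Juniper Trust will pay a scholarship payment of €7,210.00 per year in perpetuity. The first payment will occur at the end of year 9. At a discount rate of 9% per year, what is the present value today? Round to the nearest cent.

€40205.07

Value at end of year 8: C / r = €7,210.00 / 0.09 = €80,111.1111
Discount to today: PV = €80,111.1111 / (1 + 0.09)^8 = €80,111.1111 / 1.992563 = €40,205.07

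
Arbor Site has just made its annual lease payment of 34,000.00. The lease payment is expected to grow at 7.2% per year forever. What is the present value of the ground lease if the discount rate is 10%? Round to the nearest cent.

D₁ = D₀ × (1 + g) = 34,000.00 × 1.072 = 36,448.0000
Growing perpetuity: P = D₁ / (r − g) = 36,448.0000 / (0.1 − 0.072) = 1,301,714.29

1301714.29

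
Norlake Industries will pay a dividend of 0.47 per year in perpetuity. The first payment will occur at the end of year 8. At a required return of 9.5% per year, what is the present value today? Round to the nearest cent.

2.62

Value at end of year 7: C / r = 0.47 / 0.095 = 4.9474
Discount to today: PV = 4.9474 / (1 + 0.095)^7 = 4.9474 / 1.887552 = 2.62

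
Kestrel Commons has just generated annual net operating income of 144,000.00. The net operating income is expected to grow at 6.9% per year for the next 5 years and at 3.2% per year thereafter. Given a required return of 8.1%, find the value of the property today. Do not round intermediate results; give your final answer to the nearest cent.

D_1 = 153936.00000
D_2 = 164557.58400
D_3 = 175912.05730
D_4 = 188049.98925
D_5 = 201025.43851
Terminal value at year 5: TV = D_5×(1+g_2)/(r−g_2) = 207458.25254/0.049 = 4233841.88857
P_0 = D_1/(1+r)^1 + D_2/(1+r)^2 + D_3/(1+r)^3 + D_4/(1+r)^4 + D_5/(1+r)^5 + TV/(1+r)^5
    = 142401.48011 + 140820.70512 + 139257.47805 + 137711.60411 + 136182.89065 + 2868178.43162 = 3564552.58967

3564552.59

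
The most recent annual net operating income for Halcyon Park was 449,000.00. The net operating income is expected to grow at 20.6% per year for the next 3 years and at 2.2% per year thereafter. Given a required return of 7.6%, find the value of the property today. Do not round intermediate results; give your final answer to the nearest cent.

D_1 = 541494.00000
D_2 = 653041.76400
D_3 = 787568.36738
Terminal value at year 3: TV = D_3×(1+g_2)/(r−g_2) = 804894.87147/0.054 = 14905460.58271
P_0 = D_1/(1+r)^1 + D_2/(1+r)^2 + D_3/(1+r)^3 + TV/(1+r)^3
    = 503247.21190 + 564048.45497 + 632195.57313 + 11964886.58784 = 13664377.82784

13664377.83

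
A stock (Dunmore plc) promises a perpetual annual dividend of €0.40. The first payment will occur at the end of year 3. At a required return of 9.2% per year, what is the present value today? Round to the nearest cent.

€3.65

Value at end of year 2: C / r = €0.40 / 0.092 = €4.3478
Discount to today: PV = €4.3478 / (1 + 0.092)^2 = €4.3478 / 1.192464 = €3.65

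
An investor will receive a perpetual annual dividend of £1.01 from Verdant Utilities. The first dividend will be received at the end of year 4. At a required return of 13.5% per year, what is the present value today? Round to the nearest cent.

£5.12

Value at end of year 3: C / r = £1.01 / 0.135 = £7.4815
Discount to today: PV = £7.4815 / (1 + 0.135)^3 = £7.4815 / 1.462135 = £5.12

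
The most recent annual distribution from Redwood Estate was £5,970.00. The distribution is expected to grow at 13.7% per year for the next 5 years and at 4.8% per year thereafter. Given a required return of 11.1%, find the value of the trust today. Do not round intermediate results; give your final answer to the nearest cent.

£143499.97

D_1 = 6787.89000
D_2 = 7717.83093
D_3 = 8775.17377
D_4 = 9977.37257
D_5 = 11344.27262
Terminal value at year 5: TV = D_5×(1+g_2)/(r−g_2) = 11888.79770/0.063 = 188711.07463
P_0 = D_1/(1+r)^1 + D_2/(1+r)^2 + D_3/(1+r)^3 + D_4/(1+r)^4 + D_5/(1+r)^5 + TV/(1+r)^5
    = 6109.71197 + 6252.69353 + 6399.02119 + 6548.77326 + 6702.02988 + 111487.73518 = 143499.96501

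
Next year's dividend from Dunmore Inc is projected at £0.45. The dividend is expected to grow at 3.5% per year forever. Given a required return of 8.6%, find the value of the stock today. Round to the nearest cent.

Growing perpetuity: P = D₁ / (r − g) = £0.4500 / (0.086 − 0.035) = £8.82

£8.82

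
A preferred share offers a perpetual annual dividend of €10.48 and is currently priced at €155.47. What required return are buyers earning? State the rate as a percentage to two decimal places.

6.74%

P = C/r ⇒ r = C/P = €10.48/€155.47 = 0.067409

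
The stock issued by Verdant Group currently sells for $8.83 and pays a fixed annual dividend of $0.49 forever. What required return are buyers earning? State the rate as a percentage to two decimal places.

5.55%

P = C/r ⇒ r = C/P = $0.49/$8.83 = 0.055493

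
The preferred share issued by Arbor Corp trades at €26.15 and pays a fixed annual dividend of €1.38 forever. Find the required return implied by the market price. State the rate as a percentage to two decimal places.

P = C/r ⇒ r = C/P = €1.38/€26.15 = 0.052772

5.28%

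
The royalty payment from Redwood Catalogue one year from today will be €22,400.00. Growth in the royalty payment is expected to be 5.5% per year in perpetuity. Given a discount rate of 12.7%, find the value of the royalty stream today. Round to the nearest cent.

Growing perpetuity: P = D₁ / (r − g) = €22,400.0000 / (0.127 − 0.055) = €311,111.11

€311111.11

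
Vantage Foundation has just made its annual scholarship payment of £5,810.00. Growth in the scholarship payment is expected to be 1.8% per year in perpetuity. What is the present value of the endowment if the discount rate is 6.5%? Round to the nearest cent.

£125842.13

D₁ = D₀ × (1 + g) = £5,810.00 × 1.018 = £5,914.5800
Growing perpetuity: P = D₁ / (r − g) = £5,914.5800 / (0.065 − 0.018) = £125,842.13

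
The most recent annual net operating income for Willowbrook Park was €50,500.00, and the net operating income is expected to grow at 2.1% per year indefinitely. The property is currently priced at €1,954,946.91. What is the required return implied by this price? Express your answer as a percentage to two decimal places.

D₁ = €50,500.00 × 1.021 = €51,560.5000
P = D₁/(r − g) ⇒ r = D₁/P + g = €51,560.5000/€1,954,946.91 + 0.021 = 0.026374 + 0.021 = 0.047374

4.74%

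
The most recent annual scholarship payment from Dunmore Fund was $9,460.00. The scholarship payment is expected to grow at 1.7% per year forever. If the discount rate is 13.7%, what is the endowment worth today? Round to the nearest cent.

$80173.50

D₁ = D₀ × (1 + g) = $9,460.00 × 1.017 = $9,620.8200
Growing perpetuity: P = D₁ / (r − g) = $9,620.8200 / (0.137 − 0.017) = $80,173.50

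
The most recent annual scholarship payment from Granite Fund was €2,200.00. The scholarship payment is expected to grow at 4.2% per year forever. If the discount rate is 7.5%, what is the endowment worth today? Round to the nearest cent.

D₁ = D₀ × (1 + g) = €2,200.00 × 1.042 = €2,292.4000
Growing perpetuity: P = D₁ / (r − g) = €2,292.4000 / (0.075 − 0.042) = €69,466.67

€69466.67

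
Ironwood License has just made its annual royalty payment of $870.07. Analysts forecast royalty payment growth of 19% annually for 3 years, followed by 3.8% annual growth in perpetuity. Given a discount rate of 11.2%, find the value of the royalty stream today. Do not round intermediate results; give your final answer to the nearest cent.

$17950.88

D_1 = 1035.38330
D_2 = 1232.10613
D_3 = 1466.20629
Terminal value at year 3: TV = D_3×(1+g_2)/(r−g_2) = 1521.92213/0.074 = 20566.51527
P_0 = D_1/(1+r)^1 + D_2/(1+r)^2 + D_3/(1+r)^3 + TV/(1+r)^3
    = 931.10009 + 996.41107 + 1066.30321 + 14957.06396 = 17950.87832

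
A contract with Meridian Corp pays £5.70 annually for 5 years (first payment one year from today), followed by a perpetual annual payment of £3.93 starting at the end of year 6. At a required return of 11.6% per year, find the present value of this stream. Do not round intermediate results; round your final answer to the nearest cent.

PV of 5-year annuity: £5.70 × [1 − (1+0.116)^−5] / 0.116 = 20.75247
Perpetuity value at year 5: £3.93 / 0.116 = 33.87931
PV of perpetuity: 33.87931 / (1+0.116)^5 = 19.57103
Total PV = 20.75247 + 19.57103 = 40.32350

£40.32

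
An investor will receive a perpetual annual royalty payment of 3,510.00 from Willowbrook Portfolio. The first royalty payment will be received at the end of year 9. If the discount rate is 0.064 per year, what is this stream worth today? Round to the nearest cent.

33388.29

Value at end of year 8: C / r = 3,510.00 / 0.064 = 54,843.7500
Discount to today: PV = 54,843.7500 / (1 + 0.064)^8 = 54,843.7500 / 1.642605 = 33,388.29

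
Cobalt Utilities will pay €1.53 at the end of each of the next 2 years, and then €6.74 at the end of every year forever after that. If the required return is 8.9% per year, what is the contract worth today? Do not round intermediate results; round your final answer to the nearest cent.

PV of 2-year annuity: €1.53 × [1 − (1+0.089)^−2] / 0.089 = 2.69510
Perpetuity value at year 2: €6.74 / 0.089 = 75.73034
PV of perpetuity: 75.73034 / (1+0.089)^2 = 63.85783
Total PV = 2.69510 + 63.85783 = 66.55292

€66.55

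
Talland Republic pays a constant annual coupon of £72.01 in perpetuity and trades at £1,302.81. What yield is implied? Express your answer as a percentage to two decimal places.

P = C/r ⇒ r = C/P = £72.01/£1,302.81 = 0.055273

5.53%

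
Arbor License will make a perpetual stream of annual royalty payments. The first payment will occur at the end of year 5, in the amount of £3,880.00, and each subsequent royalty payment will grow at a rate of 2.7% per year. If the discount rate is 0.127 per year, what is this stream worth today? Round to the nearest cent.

£24051.16

Value at end of year 4: C₁ / (r − g) = £3,880.00 / (0.127 − 0.027) = £38,800.0000
Discount to today: PV = £38,800.0000 / (1 + 0.127)^4 = £38,800.0000 / 1.613228 = £24,051.16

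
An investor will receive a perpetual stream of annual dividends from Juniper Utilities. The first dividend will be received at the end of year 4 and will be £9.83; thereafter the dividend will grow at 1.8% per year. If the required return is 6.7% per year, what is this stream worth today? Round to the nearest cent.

Value at end of year 3: C₁ / (r − g) = £9.83 / (0.067 − 0.018) = £200.6122
Discount to today: PV = £200.6122 / (1 + 0.067)^3 = £200.6122 / 1.214768 = £165.14

£165.14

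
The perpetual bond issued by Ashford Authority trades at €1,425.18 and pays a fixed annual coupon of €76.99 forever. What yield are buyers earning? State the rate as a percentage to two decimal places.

5.40%

P = C/r ⇒ r = C/P = €76.99/€1,425.18 = 0.054021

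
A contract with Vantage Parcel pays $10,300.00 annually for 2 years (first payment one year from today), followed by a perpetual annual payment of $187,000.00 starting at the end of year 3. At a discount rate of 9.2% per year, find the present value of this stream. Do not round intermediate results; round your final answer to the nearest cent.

$1722614.93

PV of 2-year annuity: $10,300.00 × [1 − (1+0.092)^−2] / 0.092 = 18069.81175
Perpetuity value at year 2: $187,000.00 / 0.092 = 2032608.69565
PV of perpetuity: 2032608.69565 / (1+0.092)^2 = 1704545.12308
Total PV = 18069.81175 + 1704545.12308 = 1722614.93483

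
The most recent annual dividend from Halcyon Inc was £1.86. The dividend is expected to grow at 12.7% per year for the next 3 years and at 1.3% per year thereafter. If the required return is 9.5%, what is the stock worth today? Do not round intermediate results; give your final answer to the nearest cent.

D_1 = 2.09622
D_2 = 2.36244
D_3 = 2.66247
Terminal value at year 3: TV = D_3×(1+g_2)/(r−g_2) = 2.69708/0.082 = 32.89124
P_0 = D_1/(1+r)^1 + D_2/(1+r)^2 + D_3/(1+r)^3 + TV/(1+r)^3
    = 1.91436 + 1.97030 + 2.02788 + 25.05174 = 30.96428

£30.96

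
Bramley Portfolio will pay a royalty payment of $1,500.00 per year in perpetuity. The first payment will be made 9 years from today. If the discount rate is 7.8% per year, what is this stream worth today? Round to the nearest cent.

$10545.00

Value at end of year 8: C / r = $1,500.00 / 0.078 = $19,230.7692
Discount to today: PV = $19,230.7692 / (1 + 0.078)^8 = $19,230.7692 / 1.823686 = $10,545.00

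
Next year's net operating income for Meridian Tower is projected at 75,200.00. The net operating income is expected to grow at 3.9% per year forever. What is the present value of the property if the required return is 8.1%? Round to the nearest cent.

Growing perpetuity: P = D₁ / (r − g) = 75,200.0000 / (0.081 − 0.039) = 1,790,476.19

1790476.19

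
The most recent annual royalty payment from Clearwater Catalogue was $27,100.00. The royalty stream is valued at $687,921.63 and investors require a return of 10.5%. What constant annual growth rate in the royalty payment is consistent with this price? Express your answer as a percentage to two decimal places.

P = D₀(1+g)/(r−g) ⇒ P(r−g) = D₀(1+g) ⇒ g(P+D₀) = P·r − D₀
g = (P·r − D₀)/(P + D₀) = ($687,921.63×0.105 − $27,100.00) / ($687,921.63 + $27,100.00) = 0.063119

6.31%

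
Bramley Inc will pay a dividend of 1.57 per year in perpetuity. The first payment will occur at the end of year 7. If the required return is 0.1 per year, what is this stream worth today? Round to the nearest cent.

Value at end of year 6: C / r = 1.57 / 0.1 = 15.7000
Discount to today: PV = 15.7000 / (1 + 0.1)^6 = 15.7000 / 1.771561 = 8.86

8.86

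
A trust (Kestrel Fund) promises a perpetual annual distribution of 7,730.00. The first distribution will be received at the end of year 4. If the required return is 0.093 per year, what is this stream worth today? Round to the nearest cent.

63655.52

Value at end of year 3: C / r = 7,730.00 / 0.093 = 83,118.2796
Discount to today: PV = 83,118.2796 / (1 + 0.093)^3 = 83,118.2796 / 1.305751 = 63,655.52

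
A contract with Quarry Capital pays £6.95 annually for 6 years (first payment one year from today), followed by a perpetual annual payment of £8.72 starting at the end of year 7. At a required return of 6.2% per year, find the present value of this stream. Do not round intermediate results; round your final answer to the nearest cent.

£132.00

PV of 6-year annuity: £6.95 × [1 − (1+0.062)^−6] / 0.062 = 33.96170
Perpetuity value at year 6: £8.72 / 0.062 = 140.64516
PV of perpetuity: 140.64516 / (1+0.062)^6 = 98.03422
Total PV = 33.96170 + 98.03422 = 131.99592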